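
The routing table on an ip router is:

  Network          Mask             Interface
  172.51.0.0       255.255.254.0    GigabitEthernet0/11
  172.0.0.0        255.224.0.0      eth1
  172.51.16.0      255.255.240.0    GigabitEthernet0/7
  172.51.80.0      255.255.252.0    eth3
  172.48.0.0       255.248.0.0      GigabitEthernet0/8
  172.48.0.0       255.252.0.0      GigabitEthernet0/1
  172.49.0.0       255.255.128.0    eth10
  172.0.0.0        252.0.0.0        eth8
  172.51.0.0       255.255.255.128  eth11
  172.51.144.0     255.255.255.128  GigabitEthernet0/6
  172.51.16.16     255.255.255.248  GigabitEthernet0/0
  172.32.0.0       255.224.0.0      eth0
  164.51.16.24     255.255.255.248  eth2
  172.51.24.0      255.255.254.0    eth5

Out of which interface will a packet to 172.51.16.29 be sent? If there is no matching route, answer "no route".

Routes whose prefix contains 172.51.16.29:
  172.0.0.0/6 (172.0.0.0 - 175.255.255.255) -> eth8
  172.32.0.0/11 (172.32.0.0 - 172.63.255.255) -> eth0
  172.48.0.0/13 (172.48.0.0 - 172.55.255.255) -> GigabitEthernet0/8
  172.48.0.0/14 (172.48.0.0 - 172.51.255.255) -> GigabitEthernet0/1
  172.51.16.0/20 (172.51.16.0 - 172.51.31.255) -> GigabitEthernet0/7
More-specific entries that do NOT match:
  172.51.16.16/29 (172.51.16.16 - 172.51.16.23) does not contain 172.51.16.29
  164.51.16.24/29 (164.51.16.24 - 164.51.16.31) does not contain 172.51.16.29
  172.51.0.0/25 (172.51.0.0 - 172.51.0.127) does not contain 172.51.16.29
  172.51.144.0/25 (172.51.144.0 - 172.51.144.127) does not contain 172.51.16.29
  172.51.0.0/23 (172.51.0.0 - 172.51.1.255) does not contain 172.51.16.29
  172.51.24.0/23 (172.51.24.0 - 172.51.25.255) does not contain 172.51.16.29
  172.51.80.0/22 (172.51.80.0 - 172.51.83.255) does not contain 172.51.16.29
Longest matching prefix is /20 -> interface GigabitEthernet0/7.

GigabitEthernet0/7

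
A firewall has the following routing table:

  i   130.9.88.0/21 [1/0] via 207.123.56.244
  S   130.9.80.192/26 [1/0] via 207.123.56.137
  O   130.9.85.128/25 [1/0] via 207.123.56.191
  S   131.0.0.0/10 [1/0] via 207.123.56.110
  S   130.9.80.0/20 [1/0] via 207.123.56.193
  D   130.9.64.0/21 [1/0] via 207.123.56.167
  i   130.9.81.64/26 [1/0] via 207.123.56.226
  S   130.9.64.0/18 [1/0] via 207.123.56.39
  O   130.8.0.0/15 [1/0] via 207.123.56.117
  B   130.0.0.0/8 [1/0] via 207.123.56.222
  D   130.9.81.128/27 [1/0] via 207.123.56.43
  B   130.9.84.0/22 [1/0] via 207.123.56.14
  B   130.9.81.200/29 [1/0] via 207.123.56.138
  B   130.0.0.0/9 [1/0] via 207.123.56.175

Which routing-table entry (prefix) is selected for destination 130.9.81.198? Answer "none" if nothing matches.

Entries matching 130.9.81.198:
  130.0.0.0/8 (130.0.0.0 - 130.255.255.255)
  130.0.0.0/9 (130.0.0.0 - 130.127.255.255)
  130.8.0.0/15 (130.8.0.0 - 130.9.255.255)
  130.9.64.0/18 (130.9.64.0 - 130.9.127.255)
  130.9.80.0/20 (130.9.80.0 - 130.9.95.255)
Most specific is 130.9.80.0/20.

130.9.80.0/20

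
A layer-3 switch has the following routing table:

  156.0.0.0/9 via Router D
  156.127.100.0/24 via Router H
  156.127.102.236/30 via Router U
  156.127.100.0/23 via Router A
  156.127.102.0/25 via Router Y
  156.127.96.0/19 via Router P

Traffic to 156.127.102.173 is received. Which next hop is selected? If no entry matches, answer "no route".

Routes whose prefix contains 156.127.102.173:
  156.0.0.0/9 (156.0.0.0 - 156.127.255.255) -> Router D
  156.127.96.0/19 (156.127.96.0 - 156.127.127.255) -> Router P
More-specific entries that do NOT match:
  156.127.102.236/30 (156.127.102.236 - 156.127.102.239) does not contain 156.127.102.173
  156.127.102.0/25 (156.127.102.0 - 156.127.102.127) does not contain 156.127.102.173
  156.127.100.0/24 (156.127.100.0 - 156.127.100.255) does not contain 156.127.102.173
  156.127.100.0/23 (156.127.100.0 - 156.127.101.255) does not contain 156.127.102.173
Longest matching prefix is /19 -> next hop Router P.

Router P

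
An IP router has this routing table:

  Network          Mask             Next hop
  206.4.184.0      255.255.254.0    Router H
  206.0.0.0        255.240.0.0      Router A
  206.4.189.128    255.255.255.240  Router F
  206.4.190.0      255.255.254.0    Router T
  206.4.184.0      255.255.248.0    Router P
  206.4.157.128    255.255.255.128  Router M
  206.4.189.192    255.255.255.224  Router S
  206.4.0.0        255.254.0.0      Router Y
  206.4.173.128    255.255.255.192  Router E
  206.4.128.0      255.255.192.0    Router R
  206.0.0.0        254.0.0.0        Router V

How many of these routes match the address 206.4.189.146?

5

Prefixes containing 206.4.189.146:
  206.0.0.0/7 (206.0.0.0 - 207.255.255.255)
  206.0.0.0/12 (206.0.0.0 - 206.15.255.255)
  206.4.0.0/15 (206.4.0.0 - 206.5.255.255)
  206.4.128.0/18 (206.4.128.0 - 206.4.191.255)
  206.4.184.0/21 (206.4.184.0 - 206.4.191.255)
Total matching entries: 5.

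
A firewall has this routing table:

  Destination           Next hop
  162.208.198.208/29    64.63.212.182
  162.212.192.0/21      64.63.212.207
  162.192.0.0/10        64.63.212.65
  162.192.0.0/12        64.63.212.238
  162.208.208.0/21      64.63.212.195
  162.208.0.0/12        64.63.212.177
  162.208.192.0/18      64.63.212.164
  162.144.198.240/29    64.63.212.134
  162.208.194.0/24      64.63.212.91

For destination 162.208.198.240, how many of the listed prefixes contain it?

3

Prefixes containing 162.208.198.240:
  162.192.0.0/10 (162.192.0.0 - 162.255.255.255)
  162.208.0.0/12 (162.208.0.0 - 162.223.255.255)
  162.208.192.0/18 (162.208.192.0 - 162.208.255.255)
Total matching entries: 3.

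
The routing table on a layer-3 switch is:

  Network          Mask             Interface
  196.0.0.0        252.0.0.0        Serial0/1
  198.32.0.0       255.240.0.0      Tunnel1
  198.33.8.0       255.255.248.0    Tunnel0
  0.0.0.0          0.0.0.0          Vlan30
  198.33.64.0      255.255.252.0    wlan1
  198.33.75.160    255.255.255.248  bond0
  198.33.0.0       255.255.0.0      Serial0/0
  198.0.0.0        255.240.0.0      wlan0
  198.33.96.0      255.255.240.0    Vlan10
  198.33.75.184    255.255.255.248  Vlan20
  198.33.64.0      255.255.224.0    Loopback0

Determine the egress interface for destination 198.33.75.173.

Routes whose prefix contains 198.33.75.173:
  0.0.0.0/0 (default, matches everything) -> Vlan30
  196.0.0.0/6 (196.0.0.0 - 199.255.255.255) -> Serial0/1
  198.32.0.0/12 (198.32.0.0 - 198.47.255.255) -> Tunnel1
  198.33.0.0/16 (198.33.0.0 - 198.33.255.255) -> Serial0/0
  198.33.64.0/19 (198.33.64.0 - 198.33.95.255) -> Loopback0
More-specific entries that do NOT match:
  198.33.75.160/29 (198.33.75.160 - 198.33.75.167) does not contain 198.33.75.173
  198.33.75.184/29 (198.33.75.184 - 198.33.75.191) does not contain 198.33.75.173
  198.33.64.0/22 (198.33.64.0 - 198.33.67.255) does not contain 198.33.75.173
  198.33.8.0/21 (198.33.8.0 - 198.33.15.255) does not contain 198.33.75.173
  198.33.96.0/20 (198.33.96.0 - 198.33.111.255) does not contain 198.33.75.173
Longest matching prefix is /19 -> interface Loopback0.

Loopback0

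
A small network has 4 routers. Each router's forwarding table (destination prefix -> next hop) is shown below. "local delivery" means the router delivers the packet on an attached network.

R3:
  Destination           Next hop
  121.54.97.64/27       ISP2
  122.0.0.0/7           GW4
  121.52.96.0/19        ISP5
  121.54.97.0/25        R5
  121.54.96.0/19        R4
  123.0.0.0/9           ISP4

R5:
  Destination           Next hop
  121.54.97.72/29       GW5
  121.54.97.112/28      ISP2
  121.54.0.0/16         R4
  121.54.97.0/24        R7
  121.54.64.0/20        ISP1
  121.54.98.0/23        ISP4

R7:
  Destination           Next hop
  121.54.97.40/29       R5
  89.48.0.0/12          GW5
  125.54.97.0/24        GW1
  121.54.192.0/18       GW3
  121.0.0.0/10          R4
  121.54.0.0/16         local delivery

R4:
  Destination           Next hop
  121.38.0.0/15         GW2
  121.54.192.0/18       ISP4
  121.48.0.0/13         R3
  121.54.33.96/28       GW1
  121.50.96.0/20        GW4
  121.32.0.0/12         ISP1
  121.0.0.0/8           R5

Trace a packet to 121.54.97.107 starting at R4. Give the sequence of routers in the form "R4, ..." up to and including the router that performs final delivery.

R4, R3, R5, R7

At R4: longest match for 121.54.97.107 is 121.48.0.0/13 -> R3
At R3: longest match for 121.54.97.107 is 121.54.97.0/25 -> R5
At R5: longest match for 121.54.97.107 is 121.54.97.0/24 -> R7
At R7: longest match for 121.54.97.107 is 121.54.0.0/16 -> local delivery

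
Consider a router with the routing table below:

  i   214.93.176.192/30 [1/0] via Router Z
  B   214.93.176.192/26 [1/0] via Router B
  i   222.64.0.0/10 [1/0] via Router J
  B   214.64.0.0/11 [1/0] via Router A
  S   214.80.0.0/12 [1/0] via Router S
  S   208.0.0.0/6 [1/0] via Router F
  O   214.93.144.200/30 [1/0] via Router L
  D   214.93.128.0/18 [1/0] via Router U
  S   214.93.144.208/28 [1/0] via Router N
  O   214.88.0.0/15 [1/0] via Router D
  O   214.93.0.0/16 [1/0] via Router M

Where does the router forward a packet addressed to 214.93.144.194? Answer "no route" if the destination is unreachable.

Routes whose prefix contains 214.93.144.194:
  214.64.0.0/11 (214.64.0.0 - 214.95.255.255) -> Router A
  214.80.0.0/12 (214.80.0.0 - 214.95.255.255) -> Router S
  214.93.0.0/16 (214.93.0.0 - 214.93.255.255) -> Router M
  214.93.128.0/18 (214.93.128.0 - 214.93.191.255) -> Router U
More-specific entries that do NOT match:
  214.93.176.192/30 (214.93.176.192 - 214.93.176.195) does not contain 214.93.144.194
  214.93.144.200/30 (214.93.144.200 - 214.93.144.203) does not contain 214.93.144.194
  214.93.144.208/28 (214.93.144.208 - 214.93.144.223) does not contain 214.93.144.194
  214.93.176.192/26 (214.93.176.192 - 214.93.176.255) does not contain 214.93.144.194
Longest matching prefix is /18 -> next hop Router U.

Router U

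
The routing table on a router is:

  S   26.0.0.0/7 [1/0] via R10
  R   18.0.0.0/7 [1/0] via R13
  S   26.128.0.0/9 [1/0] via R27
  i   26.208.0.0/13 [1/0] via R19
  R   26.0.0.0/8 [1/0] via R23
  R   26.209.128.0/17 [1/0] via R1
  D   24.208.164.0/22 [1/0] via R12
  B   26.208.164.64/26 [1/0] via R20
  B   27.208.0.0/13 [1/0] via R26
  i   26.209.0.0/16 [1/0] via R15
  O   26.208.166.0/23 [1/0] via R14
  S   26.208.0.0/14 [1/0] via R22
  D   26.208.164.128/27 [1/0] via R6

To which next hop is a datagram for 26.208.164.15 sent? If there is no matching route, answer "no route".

R22

Routes whose prefix contains 26.208.164.15:
  26.0.0.0/7 (26.0.0.0 - 27.255.255.255) -> R10
  26.0.0.0/8 (26.0.0.0 - 26.255.255.255) -> R23
  26.128.0.0/9 (26.128.0.0 - 26.255.255.255) -> R27
  26.208.0.0/13 (26.208.0.0 - 26.215.255.255) -> R19
  26.208.0.0/14 (26.208.0.0 - 26.211.255.255) -> R22
More-specific entries that do NOT match:
  26.208.164.128/27 (26.208.164.128 - 26.208.164.159) does not contain 26.208.164.15
  26.208.164.64/26 (26.208.164.64 - 26.208.164.127) does not contain 26.208.164.15
  26.208.166.0/23 (26.208.166.0 - 26.208.167.255) does not contain 26.208.164.15
  24.208.164.0/22 (24.208.164.0 - 24.208.167.255) does not contain 26.208.164.15
  26.209.128.0/17 (26.209.128.0 - 26.209.255.255) does not contain 26.208.164.15
  26.209.0.0/16 (26.209.0.0 - 26.209.255.255) does not contain 26.208.164.15
Longest matching prefix is /14 -> next hop R22.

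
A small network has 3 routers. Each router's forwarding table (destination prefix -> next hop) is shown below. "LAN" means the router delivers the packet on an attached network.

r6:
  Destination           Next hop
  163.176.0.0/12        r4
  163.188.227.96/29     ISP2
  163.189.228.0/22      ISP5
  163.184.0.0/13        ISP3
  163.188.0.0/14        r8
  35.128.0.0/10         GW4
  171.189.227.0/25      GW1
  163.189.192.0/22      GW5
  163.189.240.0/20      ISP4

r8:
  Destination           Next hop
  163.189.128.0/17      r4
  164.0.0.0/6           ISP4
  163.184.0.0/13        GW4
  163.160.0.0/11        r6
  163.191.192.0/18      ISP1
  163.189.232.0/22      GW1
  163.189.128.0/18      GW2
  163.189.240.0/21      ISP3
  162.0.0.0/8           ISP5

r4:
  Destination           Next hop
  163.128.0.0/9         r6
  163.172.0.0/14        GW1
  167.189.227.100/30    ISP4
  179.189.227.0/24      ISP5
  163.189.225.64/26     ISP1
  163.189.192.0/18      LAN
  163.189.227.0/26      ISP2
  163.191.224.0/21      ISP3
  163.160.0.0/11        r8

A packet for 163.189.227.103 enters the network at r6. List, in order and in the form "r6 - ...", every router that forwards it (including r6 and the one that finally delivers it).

r6 - r8 - r4

At r6: longest match for 163.189.227.103 is 163.188.0.0/14 -> r8
At r8: longest match for 163.189.227.103 is 163.189.128.0/17 -> r4
At r4: longest match for 163.189.227.103 is 163.189.192.0/18 -> LAN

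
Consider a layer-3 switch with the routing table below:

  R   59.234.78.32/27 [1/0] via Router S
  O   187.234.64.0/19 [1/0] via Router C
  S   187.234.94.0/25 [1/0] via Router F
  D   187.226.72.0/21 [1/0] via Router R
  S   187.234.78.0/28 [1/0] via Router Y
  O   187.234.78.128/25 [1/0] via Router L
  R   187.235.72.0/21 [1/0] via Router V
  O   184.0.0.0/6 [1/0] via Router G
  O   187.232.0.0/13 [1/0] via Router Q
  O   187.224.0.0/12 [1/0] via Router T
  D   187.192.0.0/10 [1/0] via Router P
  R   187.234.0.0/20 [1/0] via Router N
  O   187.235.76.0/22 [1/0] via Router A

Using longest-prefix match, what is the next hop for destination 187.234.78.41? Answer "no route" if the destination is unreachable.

Router C

Routes whose prefix contains 187.234.78.41:
  184.0.0.0/6 (184.0.0.0 - 187.255.255.255) -> Router G
  187.192.0.0/10 (187.192.0.0 - 187.255.255.255) -> Router P
  187.224.0.0/12 (187.224.0.0 - 187.239.255.255) -> Router T
  187.232.0.0/13 (187.232.0.0 - 187.239.255.255) -> Router Q
  187.234.64.0/19 (187.234.64.0 - 187.234.95.255) -> Router C
More-specific entries that do NOT match:
  187.234.78.0/28 (187.234.78.0 - 187.234.78.15) does not contain 187.234.78.41
  59.234.78.32/27 (59.234.78.32 - 59.234.78.63) does not contain 187.234.78.41
  187.234.94.0/25 (187.234.94.0 - 187.234.94.127) does not contain 187.234.78.41
  187.234.78.128/25 (187.234.78.128 - 187.234.78.255) does not contain 187.234.78.41
  187.235.76.0/22 (187.235.76.0 - 187.235.79.255) does not contain 187.234.78.41
  187.226.72.0/21 (187.226.72.0 - 187.226.79.255) does not contain 187.234.78.41
  187.235.72.0/21 (187.235.72.0 - 187.235.79.255) does not contain 187.234.78.41
  187.234.0.0/20 (187.234.0.0 - 187.234.15.255) does not contain 187.234.78.41
Longest matching prefix is /19 -> next hop Router C.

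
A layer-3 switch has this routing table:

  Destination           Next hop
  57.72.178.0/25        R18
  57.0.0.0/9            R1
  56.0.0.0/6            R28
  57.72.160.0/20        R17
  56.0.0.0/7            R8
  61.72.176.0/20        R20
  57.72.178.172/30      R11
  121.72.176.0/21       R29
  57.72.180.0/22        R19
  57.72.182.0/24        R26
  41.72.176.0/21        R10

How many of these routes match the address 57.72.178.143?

3

Prefixes containing 57.72.178.143:
  56.0.0.0/6 (56.0.0.0 - 59.255.255.255)
  56.0.0.0/7 (56.0.0.0 - 57.255.255.255)
  57.0.0.0/9 (57.0.0.0 - 57.127.255.255)
Total matching entries: 3.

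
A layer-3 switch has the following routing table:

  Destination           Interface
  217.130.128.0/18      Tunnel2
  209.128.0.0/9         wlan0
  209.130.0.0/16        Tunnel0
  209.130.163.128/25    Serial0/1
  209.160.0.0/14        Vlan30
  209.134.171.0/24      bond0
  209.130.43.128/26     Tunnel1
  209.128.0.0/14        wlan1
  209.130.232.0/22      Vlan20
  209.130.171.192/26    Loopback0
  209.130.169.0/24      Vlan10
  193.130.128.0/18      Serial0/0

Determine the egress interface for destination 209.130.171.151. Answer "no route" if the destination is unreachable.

Tunnel0

Routes whose prefix contains 209.130.171.151:
  209.128.0.0/9 (209.128.0.0 - 209.255.255.255) -> wlan0
  209.128.0.0/14 (209.128.0.0 - 209.131.255.255) -> wlan1
  209.130.0.0/16 (209.130.0.0 - 209.130.255.255) -> Tunnel0
More-specific entries that do NOT match:
  209.130.43.128/26 (209.130.43.128 - 209.130.43.191) does not contain 209.130.171.151
  209.130.171.192/26 (209.130.171.192 - 209.130.171.255) does not contain 209.130.171.151
  209.130.163.128/25 (209.130.163.128 - 209.130.163.255) does not contain 209.130.171.151
  209.134.171.0/24 (209.134.171.0 - 209.134.171.255) does not contain 209.130.171.151
  209.130.169.0/24 (209.130.169.0 - 209.130.169.255) does not contain 209.130.171.151
  209.130.232.0/22 (209.130.232.0 - 209.130.235.255) does not contain 209.130.171.151
  217.130.128.0/18 (217.130.128.0 - 217.130.191.255) does not contain 209.130.171.151
  193.130.128.0/18 (193.130.128.0 - 193.130.191.255) does not contain 209.130.171.151
Longest matching prefix is /16 -> interface Tunnel0.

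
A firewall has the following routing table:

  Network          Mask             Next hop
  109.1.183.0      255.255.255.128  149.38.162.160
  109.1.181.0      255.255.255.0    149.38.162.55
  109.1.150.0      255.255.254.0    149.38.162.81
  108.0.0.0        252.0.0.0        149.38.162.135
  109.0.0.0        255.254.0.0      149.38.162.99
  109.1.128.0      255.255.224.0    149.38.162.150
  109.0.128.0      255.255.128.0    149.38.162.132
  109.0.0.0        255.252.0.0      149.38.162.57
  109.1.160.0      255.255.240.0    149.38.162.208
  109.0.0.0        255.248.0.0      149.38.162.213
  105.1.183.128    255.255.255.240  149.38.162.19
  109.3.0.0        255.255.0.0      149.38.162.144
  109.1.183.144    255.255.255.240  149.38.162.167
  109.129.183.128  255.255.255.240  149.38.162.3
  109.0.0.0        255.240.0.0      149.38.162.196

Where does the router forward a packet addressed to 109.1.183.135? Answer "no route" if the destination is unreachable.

Routes whose prefix contains 109.1.183.135:
  108.0.0.0/6 (108.0.0.0 - 111.255.255.255) -> 149.38.162.135
  109.0.0.0/12 (109.0.0.0 - 109.15.255.255) -> 149.38.162.196
  109.0.0.0/13 (109.0.0.0 - 109.7.255.255) -> 149.38.162.213
  109.0.0.0/14 (109.0.0.0 - 109.3.255.255) -> 149.38.162.57
  109.0.0.0/15 (109.0.0.0 - 109.1.255.255) -> 149.38.162.99
More-specific entries that do NOT match:
  105.1.183.128/28 (105.1.183.128 - 105.1.183.143) does not contain 109.1.183.135
  109.1.183.144/28 (109.1.183.144 - 109.1.183.159) does not contain 109.1.183.135
  109.129.183.128/28 (109.129.183.128 - 109.129.183.143) does not contain 109.1.183.135
  109.1.183.0/25 (109.1.183.0 - 109.1.183.127) does not contain 109.1.183.135
  109.1.181.0/24 (109.1.181.0 - 109.1.181.255) does not contain 109.1.183.135
  109.1.150.0/23 (109.1.150.0 - 109.1.151.255) does not contain 109.1.183.135
  109.1.160.0/20 (109.1.160.0 - 109.1.175.255) does not contain 109.1.183.135
  109.1.128.0/19 (109.1.128.0 - 109.1.159.255) does not contain 109.1.183.135
  109.0.128.0/17 (109.0.128.0 - 109.0.255.255) does not contain 109.1.183.135
  109.3.0.0/16 (109.3.0.0 - 109.3.255.255) does not contain 109.1.183.135
Longest matching prefix is /15 -> next hop 149.38.162.99.

149.38.162.99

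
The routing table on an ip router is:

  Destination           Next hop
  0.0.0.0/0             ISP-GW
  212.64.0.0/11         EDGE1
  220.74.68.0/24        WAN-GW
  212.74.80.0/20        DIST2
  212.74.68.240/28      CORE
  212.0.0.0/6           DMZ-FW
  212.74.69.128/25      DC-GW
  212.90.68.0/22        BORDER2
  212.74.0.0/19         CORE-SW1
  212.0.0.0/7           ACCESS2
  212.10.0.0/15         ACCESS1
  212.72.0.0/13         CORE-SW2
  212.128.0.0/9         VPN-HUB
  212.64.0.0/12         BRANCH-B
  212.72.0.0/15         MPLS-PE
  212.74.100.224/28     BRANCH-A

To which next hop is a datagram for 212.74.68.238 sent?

CORE-SW2

Routes whose prefix contains 212.74.68.238:
  0.0.0.0/0 (default, matches everything) -> ISP-GW
  212.0.0.0/6 (212.0.0.0 - 215.255.255.255) -> DMZ-FW
  212.0.0.0/7 (212.0.0.0 - 213.255.255.255) -> ACCESS2
  212.64.0.0/11 (212.64.0.0 - 212.95.255.255) -> EDGE1
  212.64.0.0/12 (212.64.0.0 - 212.79.255.255) -> BRANCH-B
  212.72.0.0/13 (212.72.0.0 - 212.79.255.255) -> CORE-SW2
More-specific entries that do NOT match:
  212.74.68.240/28 (212.74.68.240 - 212.74.68.255) does not contain 212.74.68.238
  212.74.100.224/28 (212.74.100.224 - 212.74.100.239) does not contain 212.74.68.238
  212.74.69.128/25 (212.74.69.128 - 212.74.69.255) does not contain 212.74.68.238
  220.74.68.0/24 (220.74.68.0 - 220.74.68.255) does not contain 212.74.68.238
  212.90.68.0/22 (212.90.68.0 - 212.90.71.255) does not contain 212.74.68.238
  212.74.80.0/20 (212.74.80.0 - 212.74.95.255) does not contain 212.74.68.238
  212.74.0.0/19 (212.74.0.0 - 212.74.31.255) does not contain 212.74.68.238
  212.10.0.0/15 (212.10.0.0 - 212.11.255.255) does not contain 212.74.68.238
  212.72.0.0/15 (212.72.0.0 - 212.73.255.255) does not contain 212.74.68.238
Longest matching prefix is /13 -> next hop CORE-SW2.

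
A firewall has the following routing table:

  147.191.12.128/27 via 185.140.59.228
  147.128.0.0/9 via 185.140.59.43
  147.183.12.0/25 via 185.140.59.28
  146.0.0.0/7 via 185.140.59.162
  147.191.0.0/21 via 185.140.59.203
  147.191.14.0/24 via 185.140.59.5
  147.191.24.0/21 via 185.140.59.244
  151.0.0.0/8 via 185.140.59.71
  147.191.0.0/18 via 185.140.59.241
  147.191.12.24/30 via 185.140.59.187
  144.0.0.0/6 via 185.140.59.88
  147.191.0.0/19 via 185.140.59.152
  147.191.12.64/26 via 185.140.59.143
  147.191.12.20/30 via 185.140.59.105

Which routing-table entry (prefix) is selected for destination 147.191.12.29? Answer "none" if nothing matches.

Entries matching 147.191.12.29:
  144.0.0.0/6 (144.0.0.0 - 147.255.255.255)
  146.0.0.0/7 (146.0.0.0 - 147.255.255.255)
  147.128.0.0/9 (147.128.0.0 - 147.255.255.255)
  147.191.0.0/18 (147.191.0.0 - 147.191.63.255)
  147.191.0.0/19 (147.191.0.0 - 147.191.31.255)
Most specific is 147.191.0.0/19.

147.191.0.0/19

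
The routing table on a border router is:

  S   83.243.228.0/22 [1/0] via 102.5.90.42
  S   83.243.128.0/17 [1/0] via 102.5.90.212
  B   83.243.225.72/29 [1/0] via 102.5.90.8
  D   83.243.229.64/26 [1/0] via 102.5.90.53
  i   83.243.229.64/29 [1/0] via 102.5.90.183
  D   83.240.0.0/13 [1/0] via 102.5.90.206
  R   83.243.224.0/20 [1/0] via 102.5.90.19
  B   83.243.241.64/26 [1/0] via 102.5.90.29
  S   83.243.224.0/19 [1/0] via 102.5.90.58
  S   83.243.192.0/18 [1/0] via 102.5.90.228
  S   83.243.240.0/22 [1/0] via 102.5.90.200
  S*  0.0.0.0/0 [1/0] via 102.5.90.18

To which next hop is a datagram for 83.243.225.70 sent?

Routes whose prefix contains 83.243.225.70:
  0.0.0.0/0 (default, matches everything) -> 102.5.90.18
  83.240.0.0/13 (83.240.0.0 - 83.247.255.255) -> 102.5.90.206
  83.243.128.0/17 (83.243.128.0 - 83.243.255.255) -> 102.5.90.212
  83.243.192.0/18 (83.243.192.0 - 83.243.255.255) -> 102.5.90.228
  83.243.224.0/19 (83.243.224.0 - 83.243.255.255) -> 102.5.90.58
  83.243.224.0/20 (83.243.224.0 - 83.243.239.255) -> 102.5.90.19
More-specific entries that do NOT match:
  83.243.225.72/29 (83.243.225.72 - 83.243.225.79) does not contain 83.243.225.70
  83.243.229.64/29 (83.243.229.64 - 83.243.229.71) does not contain 83.243.225.70
  83.243.229.64/26 (83.243.229.64 - 83.243.229.127) does not contain 83.243.225.70
  83.243.241.64/26 (83.243.241.64 - 83.243.241.127) does not contain 83.243.225.70
  83.243.228.0/22 (83.243.228.0 - 83.243.231.255) does not contain 83.243.225.70
  83.243.240.0/22 (83.243.240.0 - 83.243.243.255) does not contain 83.243.225.70
Longest matching prefix is /20 -> next hop 102.5.90.19.

102.5.90.19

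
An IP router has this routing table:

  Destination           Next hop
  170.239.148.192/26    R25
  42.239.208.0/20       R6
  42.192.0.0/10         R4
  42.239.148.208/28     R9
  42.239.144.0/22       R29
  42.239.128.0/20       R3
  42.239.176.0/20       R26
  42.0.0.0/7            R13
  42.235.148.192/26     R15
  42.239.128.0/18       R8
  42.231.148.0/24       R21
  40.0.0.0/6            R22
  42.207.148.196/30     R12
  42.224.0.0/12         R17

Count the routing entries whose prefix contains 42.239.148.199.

5

Prefixes containing 42.239.148.199:
  40.0.0.0/6 (40.0.0.0 - 43.255.255.255)
  42.0.0.0/7 (42.0.0.0 - 43.255.255.255)
  42.192.0.0/10 (42.192.0.0 - 42.255.255.255)
  42.224.0.0/12 (42.224.0.0 - 42.239.255.255)
  42.239.128.0/18 (42.239.128.0 - 42.239.191.255)
Total matching entries: 5.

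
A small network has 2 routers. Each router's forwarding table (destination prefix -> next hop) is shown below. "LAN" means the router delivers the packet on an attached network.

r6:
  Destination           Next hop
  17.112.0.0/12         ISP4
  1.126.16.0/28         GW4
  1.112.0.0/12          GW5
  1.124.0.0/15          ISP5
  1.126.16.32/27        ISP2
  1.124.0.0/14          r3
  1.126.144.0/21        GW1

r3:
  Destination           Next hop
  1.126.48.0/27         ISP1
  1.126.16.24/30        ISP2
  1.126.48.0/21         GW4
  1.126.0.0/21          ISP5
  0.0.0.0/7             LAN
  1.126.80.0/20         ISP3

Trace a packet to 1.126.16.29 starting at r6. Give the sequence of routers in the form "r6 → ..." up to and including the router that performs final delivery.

r6 → r3

At r6: longest match for 1.126.16.29 is 1.124.0.0/14 -> r3
At r3: longest match for 1.126.16.29 is 0.0.0.0/7 -> LAN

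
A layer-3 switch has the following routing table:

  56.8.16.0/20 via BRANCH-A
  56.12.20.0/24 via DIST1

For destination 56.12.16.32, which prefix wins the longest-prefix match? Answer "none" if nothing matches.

none

56.12.16.32 is outside every listed prefix and there is no default route.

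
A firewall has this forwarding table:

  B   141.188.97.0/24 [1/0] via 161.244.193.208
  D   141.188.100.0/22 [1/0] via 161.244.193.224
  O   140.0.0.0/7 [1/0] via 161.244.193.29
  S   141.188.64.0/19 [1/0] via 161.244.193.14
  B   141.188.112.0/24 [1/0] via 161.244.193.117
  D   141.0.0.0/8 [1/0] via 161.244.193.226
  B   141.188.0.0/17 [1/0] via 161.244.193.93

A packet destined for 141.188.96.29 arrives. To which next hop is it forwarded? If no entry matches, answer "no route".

Routes whose prefix contains 141.188.96.29:
  140.0.0.0/7 (140.0.0.0 - 141.255.255.255) -> 161.244.193.29
  141.0.0.0/8 (141.0.0.0 - 141.255.255.255) -> 161.244.193.226
  141.188.0.0/17 (141.188.0.0 - 141.188.127.255) -> 161.244.193.93
More-specific entries that do NOT match:
  141.188.97.0/24 (141.188.97.0 - 141.188.97.255) does not contain 141.188.96.29
  141.188.112.0/24 (141.188.112.0 - 141.188.112.255) does not contain 141.188.96.29
  141.188.100.0/22 (141.188.100.0 - 141.188.103.255) does not contain 141.188.96.29
  141.188.64.0/19 (141.188.64.0 - 141.188.95.255) does not contain 141.188.96.29
Longest matching prefix is /17 -> next hop 161.244.193.93.

161.244.193.93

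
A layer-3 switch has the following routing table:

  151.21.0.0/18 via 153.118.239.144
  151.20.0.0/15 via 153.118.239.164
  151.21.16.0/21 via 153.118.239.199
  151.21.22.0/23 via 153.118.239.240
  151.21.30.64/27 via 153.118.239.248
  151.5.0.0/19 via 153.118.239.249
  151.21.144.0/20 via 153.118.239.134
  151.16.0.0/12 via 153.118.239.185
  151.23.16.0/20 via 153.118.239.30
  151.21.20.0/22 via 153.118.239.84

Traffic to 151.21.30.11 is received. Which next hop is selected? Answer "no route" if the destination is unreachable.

153.118.239.144

Routes whose prefix contains 151.21.30.11:
  151.16.0.0/12 (151.16.0.0 - 151.31.255.255) -> 153.118.239.185
  151.20.0.0/15 (151.20.0.0 - 151.21.255.255) -> 153.118.239.164
  151.21.0.0/18 (151.21.0.0 - 151.21.63.255) -> 153.118.239.144
More-specific entries that do NOT match:
  151.21.30.64/27 (151.21.30.64 - 151.21.30.95) does not contain 151.21.30.11
  151.21.22.0/23 (151.21.22.0 - 151.21.23.255) does not contain 151.21.30.11
  151.21.20.0/22 (151.21.20.0 - 151.21.23.255) does not contain 151.21.30.11
  151.21.16.0/21 (151.21.16.0 - 151.21.23.255) does not contain 151.21.30.11
  151.21.144.0/20 (151.21.144.0 - 151.21.159.255) does not contain 151.21.30.11
  151.23.16.0/20 (151.23.16.0 - 151.23.31.255) does not contain 151.21.30.11
  151.5.0.0/19 (151.5.0.0 - 151.5.31.255) does not contain 151.21.30.11
Longest matching prefix is /18 -> next hop 153.118.239.144.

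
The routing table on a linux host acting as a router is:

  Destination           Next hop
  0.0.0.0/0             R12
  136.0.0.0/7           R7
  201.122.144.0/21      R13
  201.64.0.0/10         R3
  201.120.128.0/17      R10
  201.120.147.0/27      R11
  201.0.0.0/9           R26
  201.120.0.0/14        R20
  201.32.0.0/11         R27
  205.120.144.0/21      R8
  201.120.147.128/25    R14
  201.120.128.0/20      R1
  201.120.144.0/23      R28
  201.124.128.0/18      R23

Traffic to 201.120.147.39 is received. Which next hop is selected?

R10

Routes whose prefix contains 201.120.147.39:
  0.0.0.0/0 (default, matches everything) -> R12
  201.0.0.0/9 (201.0.0.0 - 201.127.255.255) -> R26
  201.64.0.0/10 (201.64.0.0 - 201.127.255.255) -> R3
  201.120.0.0/14 (201.120.0.0 - 201.123.255.255) -> R20
  201.120.128.0/17 (201.120.128.0 - 201.120.255.255) -> R10
More-specific entries that do NOT match:
  201.120.147.0/27 (201.120.147.0 - 201.120.147.31) does not contain 201.120.147.39
  201.120.147.128/25 (201.120.147.128 - 201.120.147.255) does not contain 201.120.147.39
  201.120.144.0/23 (201.120.144.0 - 201.120.145.255) does not contain 201.120.147.39
  201.122.144.0/21 (201.122.144.0 - 201.122.151.255) does not contain 201.120.147.39
  205.120.144.0/21 (205.120.144.0 - 205.120.151.255) does not contain 201.120.147.39
  201.120.128.0/20 (201.120.128.0 - 201.120.143.255) does not contain 201.120.147.39
  201.124.128.0/18 (201.124.128.0 - 201.124.191.255) does not contain 201.120.147.39
Longest matching prefix is /17 -> next hop R10.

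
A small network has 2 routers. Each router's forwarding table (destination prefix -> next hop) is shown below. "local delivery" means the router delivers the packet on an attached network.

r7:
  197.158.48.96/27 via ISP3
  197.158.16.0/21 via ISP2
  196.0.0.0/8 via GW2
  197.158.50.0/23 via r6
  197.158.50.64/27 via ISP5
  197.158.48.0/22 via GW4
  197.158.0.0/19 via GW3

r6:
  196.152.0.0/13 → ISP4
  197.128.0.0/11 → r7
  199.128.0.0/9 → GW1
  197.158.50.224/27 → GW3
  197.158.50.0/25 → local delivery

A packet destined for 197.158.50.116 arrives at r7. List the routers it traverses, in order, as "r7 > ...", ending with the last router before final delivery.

At r7: longest match for 197.158.50.116 is 197.158.50.0/23 -> r6
At r6: longest match for 197.158.50.116 is 197.158.50.0/25 -> local delivery

r7 > r6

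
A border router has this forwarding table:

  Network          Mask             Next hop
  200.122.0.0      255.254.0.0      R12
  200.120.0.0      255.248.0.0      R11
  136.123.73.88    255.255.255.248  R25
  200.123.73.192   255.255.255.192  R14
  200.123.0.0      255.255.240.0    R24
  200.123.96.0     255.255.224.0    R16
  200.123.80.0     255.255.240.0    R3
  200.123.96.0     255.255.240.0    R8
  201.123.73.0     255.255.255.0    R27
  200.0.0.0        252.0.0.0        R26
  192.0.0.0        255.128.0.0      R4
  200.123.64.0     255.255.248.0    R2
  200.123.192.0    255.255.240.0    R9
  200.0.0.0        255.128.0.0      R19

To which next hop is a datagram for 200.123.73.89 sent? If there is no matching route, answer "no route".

Routes whose prefix contains 200.123.73.89:
  200.0.0.0/6 (200.0.0.0 - 203.255.255.255) -> R26
  200.0.0.0/9 (200.0.0.0 - 200.127.255.255) -> R19
  200.120.0.0/13 (200.120.0.0 - 200.127.255.255) -> R11
  200.122.0.0/15 (200.122.0.0 - 200.123.255.255) -> R12
More-specific entries that do NOT match:
  136.123.73.88/29 (136.123.73.88 - 136.123.73.95) does not contain 200.123.73.89
  200.123.73.192/26 (200.123.73.192 - 200.123.73.255) does not contain 200.123.73.89
  201.123.73.0/24 (201.123.73.0 - 201.123.73.255) does not contain 200.123.73.89
  200.123.64.0/21 (200.123.64.0 - 200.123.71.255) does not contain 200.123.73.89
  200.123.0.0/20 (200.123.0.0 - 200.123.15.255) does not contain 200.123.73.89
  200.123.80.0/20 (200.123.80.0 - 200.123.95.255) does not contain 200.123.73.89
  200.123.96.0/20 (200.123.96.0 - 200.123.111.255) does not contain 200.123.73.89
  200.123.192.0/20 (200.123.192.0 - 200.123.207.255) does not contain 200.123.73.89
  200.123.96.0/19 (200.123.96.0 - 200.123.127.255) does not contain 200.123.73.89
Longest matching prefix is /15 -> next hop R12.

R12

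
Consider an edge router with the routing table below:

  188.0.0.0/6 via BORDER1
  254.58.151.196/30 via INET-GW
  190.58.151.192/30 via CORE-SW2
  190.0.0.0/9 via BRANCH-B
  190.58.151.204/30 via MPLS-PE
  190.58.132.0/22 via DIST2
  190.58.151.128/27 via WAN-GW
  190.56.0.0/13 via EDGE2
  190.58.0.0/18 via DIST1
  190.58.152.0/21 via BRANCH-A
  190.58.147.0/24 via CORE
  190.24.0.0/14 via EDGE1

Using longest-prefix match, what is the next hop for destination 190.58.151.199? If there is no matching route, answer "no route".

EDGE2

Routes whose prefix contains 190.58.151.199:
  188.0.0.0/6 (188.0.0.0 - 191.255.255.255) -> BORDER1
  190.0.0.0/9 (190.0.0.0 - 190.127.255.255) -> BRANCH-B
  190.56.0.0/13 (190.56.0.0 - 190.63.255.255) -> EDGE2
More-specific entries that do NOT match:
  254.58.151.196/30 (254.58.151.196 - 254.58.151.199) does not contain 190.58.151.199
  190.58.151.192/30 (190.58.151.192 - 190.58.151.195) does not contain 190.58.151.199
  190.58.151.204/30 (190.58.151.204 - 190.58.151.207) does not contain 190.58.151.199
  190.58.151.128/27 (190.58.151.128 - 190.58.151.159) does not contain 190.58.151.199
  190.58.147.0/24 (190.58.147.0 - 190.58.147.255) does not contain 190.58.151.199
  190.58.132.0/22 (190.58.132.0 - 190.58.135.255) does not contain 190.58.151.199
  190.58.152.0/21 (190.58.152.0 - 190.58.159.255) does not contain 190.58.151.199
  190.58.0.0/18 (190.58.0.0 - 190.58.63.255) does not contain 190.58.151.199
  190.24.0.0/14 (190.24.0.0 - 190.27.255.255) does not contain 190.58.151.199
Longest matching prefix is /13 -> next hop EDGE2.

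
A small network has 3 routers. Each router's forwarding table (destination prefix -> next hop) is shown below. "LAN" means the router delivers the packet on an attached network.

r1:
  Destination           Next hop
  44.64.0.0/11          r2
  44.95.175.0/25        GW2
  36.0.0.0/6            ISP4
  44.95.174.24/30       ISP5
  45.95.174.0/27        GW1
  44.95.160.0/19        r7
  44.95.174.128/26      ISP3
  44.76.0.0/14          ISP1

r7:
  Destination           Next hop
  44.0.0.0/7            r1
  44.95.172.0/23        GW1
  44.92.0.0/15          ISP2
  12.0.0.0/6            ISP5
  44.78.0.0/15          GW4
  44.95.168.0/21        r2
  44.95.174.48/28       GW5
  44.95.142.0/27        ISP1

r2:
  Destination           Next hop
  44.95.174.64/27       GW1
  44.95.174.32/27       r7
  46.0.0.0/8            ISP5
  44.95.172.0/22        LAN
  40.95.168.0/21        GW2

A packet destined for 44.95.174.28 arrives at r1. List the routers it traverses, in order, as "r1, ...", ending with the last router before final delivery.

At r1: longest match for 44.95.174.28 is 44.95.160.0/19 -> r7
At r7: longest match for 44.95.174.28 is 44.95.168.0/21 -> r2
At r2: longest match for 44.95.174.28 is 44.95.172.0/22 -> LAN

r1, r7, r2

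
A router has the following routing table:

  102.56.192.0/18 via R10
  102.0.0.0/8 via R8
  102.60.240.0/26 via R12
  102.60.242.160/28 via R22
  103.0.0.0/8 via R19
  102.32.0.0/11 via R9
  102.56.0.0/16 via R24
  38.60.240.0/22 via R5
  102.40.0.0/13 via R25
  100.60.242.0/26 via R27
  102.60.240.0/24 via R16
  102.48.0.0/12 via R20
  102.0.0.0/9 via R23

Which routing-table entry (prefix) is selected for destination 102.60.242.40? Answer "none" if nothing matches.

102.48.0.0/12

Entries matching 102.60.242.40:
  102.0.0.0/8 (102.0.0.0 - 102.255.255.255)
  102.0.0.0/9 (102.0.0.0 - 102.127.255.255)
  102.32.0.0/11 (102.32.0.0 - 102.63.255.255)
  102.48.0.0/12 (102.48.0.0 - 102.63.255.255)
Most specific is 102.48.0.0/12.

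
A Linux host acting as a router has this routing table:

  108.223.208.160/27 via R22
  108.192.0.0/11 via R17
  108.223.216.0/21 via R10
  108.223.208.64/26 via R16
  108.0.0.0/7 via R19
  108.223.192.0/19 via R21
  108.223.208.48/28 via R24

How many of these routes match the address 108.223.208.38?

3

Prefixes containing 108.223.208.38:
  108.0.0.0/7 (108.0.0.0 - 109.255.255.255)
  108.192.0.0/11 (108.192.0.0 - 108.223.255.255)
  108.223.192.0/19 (108.223.192.0 - 108.223.223.255)
Total matching entries: 3.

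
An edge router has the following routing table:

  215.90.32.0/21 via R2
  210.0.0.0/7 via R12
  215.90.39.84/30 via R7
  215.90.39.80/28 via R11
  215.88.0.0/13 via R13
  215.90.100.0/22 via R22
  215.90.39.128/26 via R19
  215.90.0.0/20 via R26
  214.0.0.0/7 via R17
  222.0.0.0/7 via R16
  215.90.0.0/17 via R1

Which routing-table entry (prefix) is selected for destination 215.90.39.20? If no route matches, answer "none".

215.90.32.0/21

Entries matching 215.90.39.20:
  214.0.0.0/7 (214.0.0.0 - 215.255.255.255)
  215.88.0.0/13 (215.88.0.0 - 215.95.255.255)
  215.90.0.0/17 (215.90.0.0 - 215.90.127.255)
  215.90.32.0/21 (215.90.32.0 - 215.90.39.255)
Most specific is 215.90.32.0/21.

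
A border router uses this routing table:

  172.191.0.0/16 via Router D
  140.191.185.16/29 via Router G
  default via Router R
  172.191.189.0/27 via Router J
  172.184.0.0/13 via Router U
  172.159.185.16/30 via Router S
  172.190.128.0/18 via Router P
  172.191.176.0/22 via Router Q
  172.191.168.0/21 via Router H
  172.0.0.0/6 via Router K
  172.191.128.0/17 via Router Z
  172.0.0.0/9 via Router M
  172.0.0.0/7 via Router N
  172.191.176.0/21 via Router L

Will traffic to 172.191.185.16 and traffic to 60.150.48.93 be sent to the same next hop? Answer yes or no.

172.191.185.16: longest match 172.191.128.0/17 -> Router Z
60.150.48.93: longest match 0.0.0.0/0 -> Router R

no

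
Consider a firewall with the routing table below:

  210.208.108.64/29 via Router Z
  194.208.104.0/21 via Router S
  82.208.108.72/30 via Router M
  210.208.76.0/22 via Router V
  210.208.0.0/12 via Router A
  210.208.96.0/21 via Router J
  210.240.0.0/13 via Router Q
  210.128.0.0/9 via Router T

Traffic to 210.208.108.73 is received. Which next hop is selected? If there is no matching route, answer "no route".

Router A

Routes whose prefix contains 210.208.108.73:
  210.128.0.0/9 (210.128.0.0 - 210.255.255.255) -> Router T
  210.208.0.0/12 (210.208.0.0 - 210.223.255.255) -> Router A
More-specific entries that do NOT match:
  82.208.108.72/30 (82.208.108.72 - 82.208.108.75) does not contain 210.208.108.73
  210.208.108.64/29 (210.208.108.64 - 210.208.108.71) does not contain 210.208.108.73
  210.208.76.0/22 (210.208.76.0 - 210.208.79.255) does not contain 210.208.108.73
  194.208.104.0/21 (194.208.104.0 - 194.208.111.255) does not contain 210.208.108.73
  210.208.96.0/21 (210.208.96.0 - 210.208.103.255) does not contain 210.208.108.73
  210.240.0.0/13 (210.240.0.0 - 210.247.255.255) does not contain 210.208.108.73
Longest matching prefix is /12 -> next hop Router A.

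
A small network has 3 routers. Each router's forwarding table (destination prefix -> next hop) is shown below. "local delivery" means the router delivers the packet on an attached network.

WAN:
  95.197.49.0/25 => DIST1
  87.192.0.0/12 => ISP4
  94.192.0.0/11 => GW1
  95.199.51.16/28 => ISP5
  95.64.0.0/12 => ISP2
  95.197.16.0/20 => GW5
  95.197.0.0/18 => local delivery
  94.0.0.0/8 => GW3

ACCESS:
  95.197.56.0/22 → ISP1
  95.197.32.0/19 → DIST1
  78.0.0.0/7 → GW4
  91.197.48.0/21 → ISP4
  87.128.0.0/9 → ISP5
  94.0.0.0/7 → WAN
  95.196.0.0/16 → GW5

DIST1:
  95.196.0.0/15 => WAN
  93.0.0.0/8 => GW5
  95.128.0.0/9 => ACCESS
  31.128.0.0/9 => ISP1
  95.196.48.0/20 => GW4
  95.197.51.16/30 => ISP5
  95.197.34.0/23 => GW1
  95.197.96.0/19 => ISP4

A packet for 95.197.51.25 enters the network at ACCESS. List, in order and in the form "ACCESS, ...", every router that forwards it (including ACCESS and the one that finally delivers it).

ACCESS, DIST1, WAN

At ACCESS: longest match for 95.197.51.25 is 95.197.32.0/19 -> DIST1
At DIST1: longest match for 95.197.51.25 is 95.196.0.0/15 -> WAN
At WAN: longest match for 95.197.51.25 is 95.197.0.0/18 -> local delivery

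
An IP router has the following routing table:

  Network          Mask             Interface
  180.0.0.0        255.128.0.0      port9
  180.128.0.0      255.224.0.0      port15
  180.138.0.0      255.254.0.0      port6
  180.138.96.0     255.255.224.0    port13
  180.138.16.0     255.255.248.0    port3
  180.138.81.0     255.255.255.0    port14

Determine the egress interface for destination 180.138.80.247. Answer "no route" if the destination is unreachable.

Routes whose prefix contains 180.138.80.247:
  180.128.0.0/11 (180.128.0.0 - 180.159.255.255) -> port15
  180.138.0.0/15 (180.138.0.0 - 180.139.255.255) -> port6
More-specific entries that do NOT match:
  180.138.81.0/24 (180.138.81.0 - 180.138.81.255) does not contain 180.138.80.247
  180.138.16.0/21 (180.138.16.0 - 180.138.23.255) does not contain 180.138.80.247
  180.138.96.0/19 (180.138.96.0 - 180.138.127.255) does not contain 180.138.80.247
Longest matching prefix is /15 -> interface port6.

port6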